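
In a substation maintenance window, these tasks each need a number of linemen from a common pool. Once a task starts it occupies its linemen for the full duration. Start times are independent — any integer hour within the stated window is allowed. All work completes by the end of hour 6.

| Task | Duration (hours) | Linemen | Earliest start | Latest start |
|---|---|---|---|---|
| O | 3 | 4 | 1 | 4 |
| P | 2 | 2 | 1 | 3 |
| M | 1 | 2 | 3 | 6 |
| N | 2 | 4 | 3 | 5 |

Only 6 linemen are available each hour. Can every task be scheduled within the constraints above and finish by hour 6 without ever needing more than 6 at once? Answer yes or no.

yes

Schedule O@1, P@1, M@3, N@4: h1:6  h2:6  h3:6  h4:4  h5:4  h6:0 — peak 6 ≤ 6.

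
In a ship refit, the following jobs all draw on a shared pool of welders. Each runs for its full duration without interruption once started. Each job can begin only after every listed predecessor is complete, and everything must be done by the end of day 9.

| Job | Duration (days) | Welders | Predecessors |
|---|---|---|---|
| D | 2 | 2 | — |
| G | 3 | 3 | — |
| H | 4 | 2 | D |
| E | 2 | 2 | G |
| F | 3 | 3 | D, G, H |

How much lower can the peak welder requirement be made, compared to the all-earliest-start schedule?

0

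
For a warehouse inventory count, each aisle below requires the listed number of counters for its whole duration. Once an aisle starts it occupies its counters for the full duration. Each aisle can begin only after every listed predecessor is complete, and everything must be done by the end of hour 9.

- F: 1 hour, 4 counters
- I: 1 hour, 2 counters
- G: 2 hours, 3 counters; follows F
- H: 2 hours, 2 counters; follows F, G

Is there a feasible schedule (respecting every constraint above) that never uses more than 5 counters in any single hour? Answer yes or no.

yes

Schedule F@1, I@2, G@3, H@5: h1:4  h2:2  h3:3  h4:3  h5:2  h6:2  h7:0  h8:0  h9:0 — peak 4 ≤ 5.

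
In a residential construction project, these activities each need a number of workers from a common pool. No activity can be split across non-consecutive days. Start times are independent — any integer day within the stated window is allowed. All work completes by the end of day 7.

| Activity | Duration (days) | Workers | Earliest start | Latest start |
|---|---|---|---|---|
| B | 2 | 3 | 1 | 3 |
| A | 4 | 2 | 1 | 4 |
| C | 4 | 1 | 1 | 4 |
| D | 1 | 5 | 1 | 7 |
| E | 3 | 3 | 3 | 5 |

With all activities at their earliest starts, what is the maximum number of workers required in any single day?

Early-start schedule: B@1, A@1, C@1, D@1, E@3.
Load per day: day 1: 11, day 2: 6, day 3: 6, day 4: 6, day 5: 3, day 6: 0, day 7: 0.
Peak is 11.

11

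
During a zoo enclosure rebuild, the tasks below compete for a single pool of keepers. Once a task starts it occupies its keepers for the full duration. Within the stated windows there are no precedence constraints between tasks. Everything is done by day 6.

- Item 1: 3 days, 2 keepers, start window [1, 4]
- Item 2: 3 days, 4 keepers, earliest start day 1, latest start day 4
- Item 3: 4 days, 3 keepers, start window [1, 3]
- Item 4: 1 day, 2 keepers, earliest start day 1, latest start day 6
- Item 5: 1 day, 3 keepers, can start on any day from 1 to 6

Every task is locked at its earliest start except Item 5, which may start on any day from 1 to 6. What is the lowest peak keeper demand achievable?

11

Item 5@1: d1:14  d2:9  d3:9  d4:3  d5:0  d6:0 → peak 14
Item 5@2: d1:11  d2:12  d3:9  d4:3  d5:0  d6:0 → peak 12
Item 5@3: d1:11  d2:9  d3:12  d4:3  d5:0  d6:0 → peak 12
Item 5@4: d1:11  d2:9  d3:9  d4:6  d5:0  d6:0 → peak 11
Item 5@5: d1:11  d2:9  d3:9  d4:3  d5:3  d6:0 → peak 11
Item 5@6: d1:11  d2:9  d3:9  d4:3  d5:0  d6:3 → peak 11
Best is Item 5@4, peak 11.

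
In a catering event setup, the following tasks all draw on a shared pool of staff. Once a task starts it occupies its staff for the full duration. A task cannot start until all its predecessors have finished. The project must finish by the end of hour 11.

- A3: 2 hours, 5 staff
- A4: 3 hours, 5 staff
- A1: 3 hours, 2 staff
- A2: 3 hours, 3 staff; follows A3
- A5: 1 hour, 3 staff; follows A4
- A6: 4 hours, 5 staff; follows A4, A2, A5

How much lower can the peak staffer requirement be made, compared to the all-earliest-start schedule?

Early-start peak: h1:12  h2:12  h3:10  h4:6  h5:3  h6:5  h7:5  h8:5  h9:5  h10:0  h11:0 ⇒ 12.
Leveled (A3@1, A4@3, A1@1, A2@4, A5@6, A6@7): h1:7  h2:7  h3:7  h4:8  h5:8  h6:6  h7:5  h8:5  h9:5  h10:5  h11:0 ⇒ 8.
Reduction 12 − 8 = 4.

4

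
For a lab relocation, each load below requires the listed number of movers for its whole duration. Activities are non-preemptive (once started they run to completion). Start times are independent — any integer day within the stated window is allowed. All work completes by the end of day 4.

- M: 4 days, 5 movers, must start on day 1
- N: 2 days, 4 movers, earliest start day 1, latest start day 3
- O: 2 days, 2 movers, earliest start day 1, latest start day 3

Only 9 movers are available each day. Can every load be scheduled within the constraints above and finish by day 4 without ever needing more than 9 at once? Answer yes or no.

Schedule M@1, N@1, O@3: d1:9  d2:9  d3:7  d4:7 — peak 9 ≤ 9.

yes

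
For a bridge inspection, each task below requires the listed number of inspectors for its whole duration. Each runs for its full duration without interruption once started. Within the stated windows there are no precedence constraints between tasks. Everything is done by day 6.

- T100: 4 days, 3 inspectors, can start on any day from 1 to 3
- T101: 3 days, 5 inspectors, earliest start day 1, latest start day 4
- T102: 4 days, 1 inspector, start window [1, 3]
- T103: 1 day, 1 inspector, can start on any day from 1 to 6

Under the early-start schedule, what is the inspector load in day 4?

At early start, day 4 has: T100, T102.
Demand: 3 + 1 = 4.

4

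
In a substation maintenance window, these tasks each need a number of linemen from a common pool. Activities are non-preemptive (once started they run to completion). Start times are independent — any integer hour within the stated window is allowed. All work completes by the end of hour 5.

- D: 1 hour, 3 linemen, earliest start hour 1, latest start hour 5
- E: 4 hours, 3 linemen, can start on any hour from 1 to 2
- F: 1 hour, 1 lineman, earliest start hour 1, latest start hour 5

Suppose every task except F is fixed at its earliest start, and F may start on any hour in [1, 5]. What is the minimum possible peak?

6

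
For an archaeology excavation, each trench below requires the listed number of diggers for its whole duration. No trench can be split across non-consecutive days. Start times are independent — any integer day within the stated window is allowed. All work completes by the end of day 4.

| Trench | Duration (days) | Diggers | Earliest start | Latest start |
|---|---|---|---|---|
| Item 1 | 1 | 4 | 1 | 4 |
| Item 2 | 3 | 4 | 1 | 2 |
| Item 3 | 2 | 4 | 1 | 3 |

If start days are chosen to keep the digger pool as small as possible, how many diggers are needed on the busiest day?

Early-start (Item 1@1, Item 2@1, Item 3@1) gives peak 12: d1:12  d2:8  d3:4  d4:0.
Shift Item 3→2.
Schedule Item 1@1, Item 2@1, Item 3@2: d1:8  d2:8  d3:8  d4:0 — peak 8.
No arrangement of the 24 feasible schedules does better.

8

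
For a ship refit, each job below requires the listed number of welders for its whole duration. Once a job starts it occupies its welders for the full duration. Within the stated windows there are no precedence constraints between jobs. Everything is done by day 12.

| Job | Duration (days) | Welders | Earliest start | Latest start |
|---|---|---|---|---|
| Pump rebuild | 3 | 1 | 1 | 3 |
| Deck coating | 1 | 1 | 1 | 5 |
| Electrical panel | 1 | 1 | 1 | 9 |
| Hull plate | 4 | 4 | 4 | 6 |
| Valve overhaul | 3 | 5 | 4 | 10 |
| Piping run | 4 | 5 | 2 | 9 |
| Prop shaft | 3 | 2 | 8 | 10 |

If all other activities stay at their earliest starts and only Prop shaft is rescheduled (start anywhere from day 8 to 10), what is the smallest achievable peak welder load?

Prop shaft@8: d1:3  d2:6  d3:6  d4:14  d5:14  d6:9  d7:4  d8:2  d9:2  d10:2  d11:0  d12:0 → peak 14
Prop shaft@9: d1:3  d2:6  d3:6  d4:14  d5:14  d6:9  d7:4  d8:0  d9:2  d10:2  d11:2  d12:0 → peak 14
Prop shaft@10: d1:3  d2:6  d3:6  d4:14  d5:14  d6:9  d7:4  d8:0  d9:0  d10:2  d11:2  d12:2 → peak 14
Best is Prop shaft@8, peak 14.

14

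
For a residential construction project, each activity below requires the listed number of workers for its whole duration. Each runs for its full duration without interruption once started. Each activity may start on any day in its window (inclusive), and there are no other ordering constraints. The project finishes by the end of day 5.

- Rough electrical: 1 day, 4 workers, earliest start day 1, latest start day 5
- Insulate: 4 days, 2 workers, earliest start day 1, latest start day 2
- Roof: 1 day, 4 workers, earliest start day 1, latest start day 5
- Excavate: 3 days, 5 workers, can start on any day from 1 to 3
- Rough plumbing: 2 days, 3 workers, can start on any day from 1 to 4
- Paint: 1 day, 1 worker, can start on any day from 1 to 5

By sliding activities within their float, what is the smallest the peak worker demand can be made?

Early-start (Rough electrical@1, Insulate@1, Roof@1, Excavate@1, Rough plumbing@1, Paint@1) gives peak 19: d1:19  d2:10  d3:7  d4:2  d5:0.
Shift Roof→2, Excavate→3, Paint→3.
Schedule Rough electrical@1, Insulate@1, Roof@2, Excavate@3, Rough plumbing@1, Paint@3: d1:9  d2:9  d3:8  d4:7  d5:5 — peak 9.

9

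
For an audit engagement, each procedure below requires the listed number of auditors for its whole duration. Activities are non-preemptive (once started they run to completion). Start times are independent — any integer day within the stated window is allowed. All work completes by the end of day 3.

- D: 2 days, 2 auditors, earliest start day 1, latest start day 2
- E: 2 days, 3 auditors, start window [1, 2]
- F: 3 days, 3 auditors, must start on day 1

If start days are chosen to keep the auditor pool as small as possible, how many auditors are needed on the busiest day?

Schedule D@1, E@1, F@1: d1:8  d2:8  d3:3 — peak 8.
No arrangement of the 4 feasible schedules does better.

8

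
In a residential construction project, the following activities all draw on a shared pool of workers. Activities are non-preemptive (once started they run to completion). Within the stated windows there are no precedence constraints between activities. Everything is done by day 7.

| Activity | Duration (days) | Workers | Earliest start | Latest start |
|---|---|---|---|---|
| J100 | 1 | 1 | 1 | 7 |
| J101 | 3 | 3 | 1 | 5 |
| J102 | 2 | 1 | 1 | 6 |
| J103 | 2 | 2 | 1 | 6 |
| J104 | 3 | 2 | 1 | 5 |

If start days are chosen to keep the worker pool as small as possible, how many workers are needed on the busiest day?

Early-start (J100@1, J101@1, J102@1, J103@1, J104@1) gives peak 9: d1:9  d2:8  d3:5  d4:0  d5:0  d6:0  d7:0.
Shift J102→2, J103→4, J104→4.
Schedule J100@1, J101@1, J102@2, J103@4, J104@4: d1:4  d2:4  d3:4  d4:4  d5:4  d6:2  d7:0 — peak 4.
Total worker-days = 22 over 7 days ⇒ peak ≥ ⌈22/7⌉ = 4, so 4 is optimal.

4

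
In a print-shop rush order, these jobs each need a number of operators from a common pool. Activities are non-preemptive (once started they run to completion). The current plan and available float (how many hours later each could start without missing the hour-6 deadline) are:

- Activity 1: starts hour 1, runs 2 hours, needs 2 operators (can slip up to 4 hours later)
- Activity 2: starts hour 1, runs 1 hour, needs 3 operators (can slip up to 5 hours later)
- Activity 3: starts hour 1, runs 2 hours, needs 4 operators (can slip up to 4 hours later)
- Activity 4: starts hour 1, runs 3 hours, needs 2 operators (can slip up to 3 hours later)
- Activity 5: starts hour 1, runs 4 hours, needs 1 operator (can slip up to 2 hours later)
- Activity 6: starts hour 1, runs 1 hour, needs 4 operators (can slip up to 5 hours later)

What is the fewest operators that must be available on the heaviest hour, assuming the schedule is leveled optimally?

Early-start (Activity 1@1, Activity 2@1, Activity 3@1, Activity 4@1, Activity 5@1, Activity 6@1) gives peak 16: h1:16  h2:9  h3:3  h4:1  h5:0  h6:0.
Shift Activity 1→2, Activity 3→4, Activity 5→2, Activity 6→6.
Schedule Activity 1@2, Activity 2@1, Activity 3@4, Activity 4@1, Activity 5@2, Activity 6@6: h1:5  h2:5  h3:5  h4:5  h5:5  h6:4 — peak 5.
Total operator-hours = 29 over 6 hours ⇒ peak ≥ ⌈29/6⌉ = 5, so 5 is optimal.

5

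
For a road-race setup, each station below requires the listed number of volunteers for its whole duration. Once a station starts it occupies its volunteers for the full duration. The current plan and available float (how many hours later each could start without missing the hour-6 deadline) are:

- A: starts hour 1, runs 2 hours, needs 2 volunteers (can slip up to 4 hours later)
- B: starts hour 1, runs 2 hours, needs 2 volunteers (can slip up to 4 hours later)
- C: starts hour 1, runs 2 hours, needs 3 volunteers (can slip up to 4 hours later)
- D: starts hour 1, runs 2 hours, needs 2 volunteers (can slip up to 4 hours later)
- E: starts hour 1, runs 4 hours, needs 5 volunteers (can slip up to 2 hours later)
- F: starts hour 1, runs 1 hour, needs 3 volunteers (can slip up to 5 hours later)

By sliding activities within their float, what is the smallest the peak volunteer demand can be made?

Early-start (A@1, B@1, C@1, D@1, E@1, F@1) gives peak 17: h1:17  h2:14  h3:5  h4:5  h5:0  h6:0.
Shift D→3, E→3, F→5.
Schedule A@1, B@1, C@1, D@3, E@3, F@5: h1:7  h2:7  h3:7  h4:7  h5:8  h6:5 — peak 8.

8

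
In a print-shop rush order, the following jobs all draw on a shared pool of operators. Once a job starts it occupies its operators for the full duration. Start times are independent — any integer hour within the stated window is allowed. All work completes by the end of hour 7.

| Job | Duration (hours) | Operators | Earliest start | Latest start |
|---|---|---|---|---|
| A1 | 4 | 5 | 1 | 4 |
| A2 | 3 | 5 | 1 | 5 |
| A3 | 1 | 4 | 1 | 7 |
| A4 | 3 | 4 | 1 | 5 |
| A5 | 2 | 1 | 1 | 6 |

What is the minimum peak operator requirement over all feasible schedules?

9

Early-start (A1@1, A2@1, A3@1, A4@1, A5@1) gives peak 19: h1:19  h2:15  h3:14  h4:5  h5:0  h6:0  h7:0.
Shift A2→5, A4→2, A5→5.
Schedule A1@1, A2@5, A3@1, A4@2, A5@5: h1:9  h2:9  h3:9  h4:9  h5:6  h6:6  h7:5 — peak 9.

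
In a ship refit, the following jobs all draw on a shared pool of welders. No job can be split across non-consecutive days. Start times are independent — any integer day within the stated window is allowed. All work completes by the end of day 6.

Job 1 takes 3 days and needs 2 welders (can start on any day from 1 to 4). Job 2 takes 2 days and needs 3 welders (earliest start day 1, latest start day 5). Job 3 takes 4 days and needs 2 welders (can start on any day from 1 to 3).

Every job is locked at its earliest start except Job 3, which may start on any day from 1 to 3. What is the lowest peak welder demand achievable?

Job 3@1: d1:7  d2:7  d3:4  d4:2  d5:0  d6:0 → peak 7
Job 3@2: d1:5  d2:7  d3:4  d4:2  d5:2  d6:0 → peak 7
Job 3@3: d1:5  d2:5  d3:4  d4:2  d5:2  d6:2 → peak 5
Best is Job 3@3, peak 5.

5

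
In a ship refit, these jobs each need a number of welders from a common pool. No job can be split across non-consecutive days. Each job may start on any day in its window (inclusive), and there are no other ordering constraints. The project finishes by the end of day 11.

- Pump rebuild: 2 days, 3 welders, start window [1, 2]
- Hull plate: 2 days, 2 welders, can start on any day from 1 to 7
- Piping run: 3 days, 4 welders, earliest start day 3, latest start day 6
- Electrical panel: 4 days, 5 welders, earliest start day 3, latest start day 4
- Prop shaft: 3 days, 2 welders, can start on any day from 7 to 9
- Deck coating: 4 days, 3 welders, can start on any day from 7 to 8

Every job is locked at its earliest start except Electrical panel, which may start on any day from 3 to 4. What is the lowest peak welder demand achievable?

9

Electrical panel@3: d1:5  d2:5  d3:9  d4:9  d5:9  d6:5  d7:5  d8:5  d9:5  d10:3  d11:0 → peak 9
Electrical panel@4: d1:5  d2:5  d3:4  d4:9  d5:9  d6:5  d7:10  d8:5  d9:5  d10:3  d11:0 → peak 10
Best is Electrical panel@3, peak 9.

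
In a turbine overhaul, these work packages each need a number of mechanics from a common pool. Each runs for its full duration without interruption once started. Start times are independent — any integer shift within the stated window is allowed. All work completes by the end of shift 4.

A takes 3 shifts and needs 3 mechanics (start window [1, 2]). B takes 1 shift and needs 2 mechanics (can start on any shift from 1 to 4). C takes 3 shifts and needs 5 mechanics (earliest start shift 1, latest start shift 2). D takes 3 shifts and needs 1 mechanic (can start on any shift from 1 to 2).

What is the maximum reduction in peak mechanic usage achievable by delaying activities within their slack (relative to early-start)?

Early-start peak: s1:11  s2:9  s3:9  s4:0 ⇒ 11.
Leveled (A@1, B@1, C@2, D@1): s1:6  s2:9  s3:9  s4:5 ⇒ 9.
Reduction 11 − 9 = 2.

2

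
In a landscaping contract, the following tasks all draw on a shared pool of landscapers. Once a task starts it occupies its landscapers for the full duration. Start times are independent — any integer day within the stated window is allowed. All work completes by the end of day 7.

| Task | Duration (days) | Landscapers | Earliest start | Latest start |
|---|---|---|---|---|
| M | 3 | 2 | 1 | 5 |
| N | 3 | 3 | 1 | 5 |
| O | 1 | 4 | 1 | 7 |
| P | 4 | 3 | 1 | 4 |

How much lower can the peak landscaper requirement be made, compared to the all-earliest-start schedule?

6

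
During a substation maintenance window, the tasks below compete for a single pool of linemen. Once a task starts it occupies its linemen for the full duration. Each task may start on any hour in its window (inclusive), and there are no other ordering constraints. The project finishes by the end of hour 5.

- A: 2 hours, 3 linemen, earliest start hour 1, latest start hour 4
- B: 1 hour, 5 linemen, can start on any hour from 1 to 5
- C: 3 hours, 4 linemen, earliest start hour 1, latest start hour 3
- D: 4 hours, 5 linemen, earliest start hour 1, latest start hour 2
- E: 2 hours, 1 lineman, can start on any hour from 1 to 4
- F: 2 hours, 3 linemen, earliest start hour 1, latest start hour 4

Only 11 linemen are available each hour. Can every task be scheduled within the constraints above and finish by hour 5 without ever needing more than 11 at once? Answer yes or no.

yes

Schedule A@1, B@1, C@3, D@2, E@3, F@1: h1:11  h2:11  h3:10  h4:10  h5:9 — peak 11 ≤ 11.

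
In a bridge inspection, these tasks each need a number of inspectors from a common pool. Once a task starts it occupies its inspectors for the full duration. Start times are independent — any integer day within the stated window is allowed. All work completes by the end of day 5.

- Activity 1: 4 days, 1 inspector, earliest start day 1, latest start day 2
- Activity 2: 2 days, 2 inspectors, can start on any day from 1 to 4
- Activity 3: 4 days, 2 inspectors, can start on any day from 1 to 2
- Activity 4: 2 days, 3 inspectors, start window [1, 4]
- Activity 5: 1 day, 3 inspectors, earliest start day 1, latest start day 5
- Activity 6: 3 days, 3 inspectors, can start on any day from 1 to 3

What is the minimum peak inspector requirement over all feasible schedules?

Early-start (Activity 1@1, Activity 2@1, Activity 3@1, Activity 4@1, Activity 5@1, Activity 6@1) gives peak 14: d1:14  d2:11  d3:6  d4:3  d5:0.
Shift Activity 5→5, Activity 6→3.
Schedule Activity 1@1, Activity 2@1, Activity 3@1, Activity 4@1, Activity 5@5, Activity 6@3: d1:8  d2:8  d3:6  d4:6  d5:6 — peak 8.

8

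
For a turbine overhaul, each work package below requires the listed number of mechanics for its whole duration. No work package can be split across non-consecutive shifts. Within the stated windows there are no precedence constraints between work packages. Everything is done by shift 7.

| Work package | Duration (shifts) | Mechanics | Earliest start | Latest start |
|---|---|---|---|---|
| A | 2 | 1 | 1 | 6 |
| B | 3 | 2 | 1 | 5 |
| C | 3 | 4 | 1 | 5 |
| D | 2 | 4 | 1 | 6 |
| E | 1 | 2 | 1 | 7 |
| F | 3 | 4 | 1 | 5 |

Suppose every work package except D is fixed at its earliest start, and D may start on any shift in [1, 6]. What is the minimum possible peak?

D@1: s1:17  s2:15  s3:10  s4:0  s5:0  s6:0  s7:0 → peak 17
D@2: s1:13  s2:15  s3:14  s4:0  s5:0  s6:0  s7:0 → peak 15
D@3: s1:13  s2:11  s3:14  s4:4  s5:0  s6:0  s7:0 → peak 14
D@4: s1:13  s2:11  s3:10  s4:4  s5:4  s6:0  s7:0 → peak 13
D@5: s1:13  s2:11  s3:10  s4:0  s5:4  s6:4  s7:0 → peak 13
D@6: s1:13  s2:11  s3:10  s4:0  s5:0  s6:4  s7:4 → peak 13
Best is D@4, peak 13.

13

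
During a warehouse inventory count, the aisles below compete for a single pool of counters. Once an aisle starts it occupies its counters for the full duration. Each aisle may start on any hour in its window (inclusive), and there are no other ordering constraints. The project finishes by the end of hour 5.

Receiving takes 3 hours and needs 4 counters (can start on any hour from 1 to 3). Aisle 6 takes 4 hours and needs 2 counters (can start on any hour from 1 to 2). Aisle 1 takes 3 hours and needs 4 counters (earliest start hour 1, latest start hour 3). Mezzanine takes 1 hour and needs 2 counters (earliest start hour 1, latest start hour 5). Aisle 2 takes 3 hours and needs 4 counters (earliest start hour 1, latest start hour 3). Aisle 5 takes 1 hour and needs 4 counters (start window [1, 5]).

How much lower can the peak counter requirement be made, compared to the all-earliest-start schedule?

Early-start peak: h1:20  h2:14  h3:14  h4:2  h5:0 ⇒ 20.
Leveled (Receiving@1, Aisle 6@1, Aisle 1@1, Mezzanine@1, Aisle 2@2, Aisle 5@4): h1:12  h2:14  h3:14  h4:10  h5:0 ⇒ 14.
Reduction 20 − 14 = 6.

6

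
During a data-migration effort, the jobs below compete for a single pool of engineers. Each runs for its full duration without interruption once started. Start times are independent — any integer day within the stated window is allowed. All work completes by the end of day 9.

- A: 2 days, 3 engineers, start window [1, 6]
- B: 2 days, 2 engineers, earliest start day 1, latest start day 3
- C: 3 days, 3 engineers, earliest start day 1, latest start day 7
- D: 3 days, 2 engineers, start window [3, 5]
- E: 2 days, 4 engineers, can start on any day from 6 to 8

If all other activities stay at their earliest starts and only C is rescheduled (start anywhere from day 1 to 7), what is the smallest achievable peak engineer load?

5

C@1: d1:8  d2:8  d3:5  d4:2  d5:2  d6:4  d7:4  d8:0  d9:0 → peak 8
C@2: d1:5  d2:8  d3:5  d4:5  d5:2  d6:4  d7:4  d8:0  d9:0 → peak 8
C@3: d1:5  d2:5  d3:5  d4:5  d5:5  d6:4  d7:4  d8:0  d9:0 → peak 5
C@4: d1:5  d2:5  d3:2  d4:5  d5:5  d6:7  d7:4  d8:0  d9:0 → peak 7
C@5: d1:5  d2:5  d3:2  d4:2  d5:5  d6:7  d7:7  d8:0  d9:0 → peak 7
C@6: d1:5  d2:5  d3:2  d4:2  d5:2  d6:7  d7:7  d8:3  d9:0 → peak 7
C@7: d1:5  d2:5  d3:2  d4:2  d5:2  d6:4  d7:7  d8:3  d9:3 → peak 7
Best is C@3, peak 5.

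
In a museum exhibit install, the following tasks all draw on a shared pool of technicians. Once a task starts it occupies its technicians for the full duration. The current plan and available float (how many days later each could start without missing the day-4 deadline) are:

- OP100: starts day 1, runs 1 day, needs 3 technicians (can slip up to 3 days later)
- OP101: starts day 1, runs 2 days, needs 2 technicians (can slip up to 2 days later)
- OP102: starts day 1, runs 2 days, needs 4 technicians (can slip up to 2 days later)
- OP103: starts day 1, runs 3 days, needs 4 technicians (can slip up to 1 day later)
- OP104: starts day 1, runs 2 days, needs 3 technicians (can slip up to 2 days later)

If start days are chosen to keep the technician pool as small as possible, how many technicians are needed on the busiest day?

9

Early-start (OP100@1, OP101@1, OP102@1, OP103@1, OP104@1) gives peak 16: d1:16  d2:13  d3:4  d4:0.
Shift OP102→3, OP103→2.
Schedule OP100@1, OP101@1, OP102@3, OP103@2, OP104@1: d1:8  d2:9  d3:8  d4:8 — peak 9.
Total technician-days = 33 over 4 days ⇒ peak ≥ ⌈33/4⌉ = 9, so 9 is optimal.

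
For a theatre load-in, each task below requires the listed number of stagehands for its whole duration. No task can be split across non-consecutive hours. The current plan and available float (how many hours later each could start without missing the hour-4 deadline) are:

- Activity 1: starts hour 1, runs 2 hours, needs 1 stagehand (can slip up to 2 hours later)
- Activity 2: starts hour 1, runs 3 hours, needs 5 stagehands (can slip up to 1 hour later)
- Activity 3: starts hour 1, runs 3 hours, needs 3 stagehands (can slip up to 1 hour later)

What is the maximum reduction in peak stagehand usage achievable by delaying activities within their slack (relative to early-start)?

Early-start peak: h1:9  h2:9  h3:8  h4:0 ⇒ 9.
Leveled (Activity 1@1, Activity 2@1, Activity 3@1): h1:9  h2:9  h3:8  h4:0 ⇒ 9.
Reduction 9 − 9 = 0.

0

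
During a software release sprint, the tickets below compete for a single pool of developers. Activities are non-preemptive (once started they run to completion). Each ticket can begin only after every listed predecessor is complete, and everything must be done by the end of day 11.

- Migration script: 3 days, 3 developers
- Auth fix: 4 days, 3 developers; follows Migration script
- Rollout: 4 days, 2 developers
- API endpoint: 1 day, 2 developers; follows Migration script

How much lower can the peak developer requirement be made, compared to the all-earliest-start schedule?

3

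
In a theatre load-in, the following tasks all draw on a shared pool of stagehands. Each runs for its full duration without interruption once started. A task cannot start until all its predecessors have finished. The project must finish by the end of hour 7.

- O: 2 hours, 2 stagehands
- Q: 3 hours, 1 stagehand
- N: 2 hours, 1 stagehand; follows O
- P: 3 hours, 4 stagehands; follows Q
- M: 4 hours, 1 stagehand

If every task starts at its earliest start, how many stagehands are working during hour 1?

4

At early start, hour 1 has: O, Q, M.
Demand: 2 + 1 + 1 = 4.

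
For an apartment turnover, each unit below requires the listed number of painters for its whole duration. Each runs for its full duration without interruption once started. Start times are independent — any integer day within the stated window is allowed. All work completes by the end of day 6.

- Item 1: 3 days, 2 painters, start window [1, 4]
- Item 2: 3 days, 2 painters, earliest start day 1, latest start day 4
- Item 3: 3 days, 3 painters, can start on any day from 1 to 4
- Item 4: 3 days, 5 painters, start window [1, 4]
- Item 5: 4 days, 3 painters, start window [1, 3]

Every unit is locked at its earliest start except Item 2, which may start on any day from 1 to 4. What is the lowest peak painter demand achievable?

13

Item 2@1: d1:15  d2:15  d3:15  d4:3  d5:0  d6:0 → peak 15
Item 2@2: d1:13  d2:15  d3:15  d4:5  d5:0  d6:0 → peak 15
Item 2@3: d1:13  d2:13  d3:15  d4:5  d5:2  d6:0 → peak 15
Item 2@4: d1:13  d2:13  d3:13  d4:5  d5:2  d6:2 → peak 13
Best is Item 2@4, peak 13.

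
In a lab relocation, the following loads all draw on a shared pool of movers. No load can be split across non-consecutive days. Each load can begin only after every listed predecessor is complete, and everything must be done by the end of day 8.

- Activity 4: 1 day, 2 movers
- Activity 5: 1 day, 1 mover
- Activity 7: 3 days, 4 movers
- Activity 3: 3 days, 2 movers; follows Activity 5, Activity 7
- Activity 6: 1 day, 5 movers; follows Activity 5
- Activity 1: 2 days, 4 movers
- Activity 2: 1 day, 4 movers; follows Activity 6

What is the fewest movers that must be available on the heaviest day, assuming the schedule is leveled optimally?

6

Early-start (Activity 4@1, Activity 5@1, Activity 7@1, Activity 3@4, Activity 6@2, Activity 1@1, Activity 2@3) gives peak 13: d1:11  d2:13  d3:8  d4:2  d5:2  d6:2  d7:0  d8:0.
Shift Activity 7→2, Activity 3→6, Activity 6→5, Activity 1→6, Activity 2→8.
Schedule Activity 4@1, Activity 5@1, Activity 7@2, Activity 3@6, Activity 6@5, Activity 1@6, Activity 2@8: d1:3  d2:4  d3:4  d4:4  d5:5  d6:6  d7:6  d8:6 — peak 6.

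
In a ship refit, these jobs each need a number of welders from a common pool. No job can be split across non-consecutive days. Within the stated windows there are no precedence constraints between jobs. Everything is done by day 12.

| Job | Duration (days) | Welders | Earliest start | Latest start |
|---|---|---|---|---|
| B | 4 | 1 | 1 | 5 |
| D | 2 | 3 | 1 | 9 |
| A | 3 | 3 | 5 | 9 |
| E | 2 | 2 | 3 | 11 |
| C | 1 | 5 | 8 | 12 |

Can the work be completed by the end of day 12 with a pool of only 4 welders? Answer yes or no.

no

The minimum achievable peak is 5; 4 < 5, so no feasible schedule stays within the cap.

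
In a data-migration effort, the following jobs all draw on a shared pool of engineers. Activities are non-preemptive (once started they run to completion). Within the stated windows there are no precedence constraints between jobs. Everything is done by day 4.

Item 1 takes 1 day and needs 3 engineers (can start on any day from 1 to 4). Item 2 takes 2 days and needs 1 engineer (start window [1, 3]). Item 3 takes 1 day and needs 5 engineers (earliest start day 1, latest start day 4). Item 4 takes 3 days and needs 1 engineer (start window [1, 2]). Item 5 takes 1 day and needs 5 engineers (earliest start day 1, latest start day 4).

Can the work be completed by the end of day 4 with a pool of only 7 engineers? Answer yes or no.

Schedule Item 1@1, Item 2@1, Item 3@3, Item 4@1, Item 5@4: d1:5  d2:2  d3:6  d4:5 — peak 6 ≤ 7.

yes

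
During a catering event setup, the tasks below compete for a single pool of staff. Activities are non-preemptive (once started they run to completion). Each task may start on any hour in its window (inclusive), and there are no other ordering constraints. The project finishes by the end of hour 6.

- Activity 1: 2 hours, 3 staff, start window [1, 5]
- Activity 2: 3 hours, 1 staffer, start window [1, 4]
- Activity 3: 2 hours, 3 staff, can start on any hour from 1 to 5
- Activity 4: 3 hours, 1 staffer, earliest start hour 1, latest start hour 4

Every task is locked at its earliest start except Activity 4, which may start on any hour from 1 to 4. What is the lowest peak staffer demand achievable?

Activity 4@1: h1:8  h2:8  h3:2  h4:0  h5:0  h6:0 → peak 8
Activity 4@2: h1:7  h2:8  h3:2  h4:1  h5:0  h6:0 → peak 8
Activity 4@3: h1:7  h2:7  h3:2  h4:1  h5:1  h6:0 → peak 7
Activity 4@4: h1:7  h2:7  h3:1  h4:1  h5:1  h6:1 → peak 7
Best is Activity 4@3, peak 7.

7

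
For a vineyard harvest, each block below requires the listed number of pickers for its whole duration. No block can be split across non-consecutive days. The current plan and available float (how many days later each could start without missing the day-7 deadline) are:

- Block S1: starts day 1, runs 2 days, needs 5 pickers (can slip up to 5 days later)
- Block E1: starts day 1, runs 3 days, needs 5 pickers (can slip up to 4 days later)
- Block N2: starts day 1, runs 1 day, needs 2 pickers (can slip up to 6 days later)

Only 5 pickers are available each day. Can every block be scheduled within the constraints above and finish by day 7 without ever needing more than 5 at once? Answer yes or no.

Schedule Block S1@1, Block E1@3, Block N2@6: d1:5  d2:5  d3:5  d4:5  d5:5  d6:2  d7:0 — peak 5 ≤ 5.

yes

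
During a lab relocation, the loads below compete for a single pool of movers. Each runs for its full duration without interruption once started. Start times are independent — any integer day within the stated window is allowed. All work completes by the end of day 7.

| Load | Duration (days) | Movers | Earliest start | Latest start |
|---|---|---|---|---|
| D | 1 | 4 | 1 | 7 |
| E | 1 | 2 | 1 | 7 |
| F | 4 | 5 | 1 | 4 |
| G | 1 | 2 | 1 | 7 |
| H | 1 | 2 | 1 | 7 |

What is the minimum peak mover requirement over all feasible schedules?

5

Early-start (D@1, E@1, F@1, G@1, H@1) gives peak 15: d1:15  d2:5  d3:5  d4:5  d5:0  d6:0  d7:0.
Shift E→2, F→3, G→2, H→7.
Schedule D@1, E@2, F@3, G@2, H@7: d1:4  d2:4  d3:5  d4:5  d5:5  d6:5  d7:2 — peak 5.
Total mover-days = 30 over 7 days ⇒ peak ≥ ⌈30/7⌉ = 5, so 5 is optimal.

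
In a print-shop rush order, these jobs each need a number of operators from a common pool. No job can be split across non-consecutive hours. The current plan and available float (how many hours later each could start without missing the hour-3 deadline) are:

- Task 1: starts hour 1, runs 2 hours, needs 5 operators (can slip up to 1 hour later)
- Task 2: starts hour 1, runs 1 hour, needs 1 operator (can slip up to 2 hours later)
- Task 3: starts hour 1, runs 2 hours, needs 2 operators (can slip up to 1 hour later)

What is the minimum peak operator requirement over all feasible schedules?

Early-start (Task 1@1, Task 2@1, Task 3@1) gives peak 8: h1:8  h2:7  h3:0.
Shift Task 3→2.
Schedule Task 1@1, Task 2@1, Task 3@2: h1:6  h2:7  h3:2 — peak 7.
No arrangement of the 12 feasible schedules does better.

7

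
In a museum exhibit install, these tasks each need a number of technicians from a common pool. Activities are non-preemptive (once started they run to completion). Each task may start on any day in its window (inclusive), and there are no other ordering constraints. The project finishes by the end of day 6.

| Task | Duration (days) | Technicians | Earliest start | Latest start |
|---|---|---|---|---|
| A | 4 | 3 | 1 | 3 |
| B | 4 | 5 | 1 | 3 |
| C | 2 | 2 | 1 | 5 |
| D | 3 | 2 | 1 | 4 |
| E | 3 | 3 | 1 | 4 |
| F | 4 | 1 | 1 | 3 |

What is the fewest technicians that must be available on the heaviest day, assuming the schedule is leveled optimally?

Early-start (A@1, B@1, C@1, D@1, E@1, F@1) gives peak 16: d1:16  d2:16  d3:14  d4:9  d5:0  d6:0.
Shift E→4, F→3.
Schedule A@1, B@1, C@1, D@1, E@4, F@3: d1:12  d2:12  d3:11  d4:12  d5:4  d6:4 — peak 12.

12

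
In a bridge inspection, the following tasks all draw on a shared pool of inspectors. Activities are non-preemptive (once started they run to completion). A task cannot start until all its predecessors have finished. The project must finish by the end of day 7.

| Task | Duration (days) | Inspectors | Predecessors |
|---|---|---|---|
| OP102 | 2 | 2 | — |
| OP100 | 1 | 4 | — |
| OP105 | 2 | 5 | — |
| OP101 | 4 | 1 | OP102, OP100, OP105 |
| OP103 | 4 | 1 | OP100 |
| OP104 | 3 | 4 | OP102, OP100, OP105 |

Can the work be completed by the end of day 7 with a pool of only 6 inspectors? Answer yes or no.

no

The minimum achievable peak is 7; 6 < 7, so no feasible schedule stays within the cap.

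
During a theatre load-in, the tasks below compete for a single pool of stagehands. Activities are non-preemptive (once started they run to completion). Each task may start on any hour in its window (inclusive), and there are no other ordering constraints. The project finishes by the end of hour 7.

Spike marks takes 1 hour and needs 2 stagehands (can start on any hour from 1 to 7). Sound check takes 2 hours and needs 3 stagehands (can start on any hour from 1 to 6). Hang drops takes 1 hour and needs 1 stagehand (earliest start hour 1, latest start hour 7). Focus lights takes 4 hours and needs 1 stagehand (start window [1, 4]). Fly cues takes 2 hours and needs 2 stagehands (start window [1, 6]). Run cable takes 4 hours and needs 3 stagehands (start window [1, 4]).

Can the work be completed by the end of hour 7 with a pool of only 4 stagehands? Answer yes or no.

no

Total stagehand-hours = 29; over 7 hours the average is 29/7 > 4, so some hour must exceed 4.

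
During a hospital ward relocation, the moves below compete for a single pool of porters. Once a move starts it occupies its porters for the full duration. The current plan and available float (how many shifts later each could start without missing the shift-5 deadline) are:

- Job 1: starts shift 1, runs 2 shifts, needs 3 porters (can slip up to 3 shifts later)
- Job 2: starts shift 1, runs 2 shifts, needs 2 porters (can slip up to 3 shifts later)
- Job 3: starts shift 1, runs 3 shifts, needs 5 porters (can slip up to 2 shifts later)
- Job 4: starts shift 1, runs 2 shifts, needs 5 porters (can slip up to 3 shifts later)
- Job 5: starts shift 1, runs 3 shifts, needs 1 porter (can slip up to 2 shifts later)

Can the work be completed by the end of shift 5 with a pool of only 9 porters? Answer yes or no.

Schedule Job 1@1, Job 2@3, Job 3@1, Job 4@4, Job 5@3: s1:8  s2:8  s3:8  s4:8  s5:6 — peak 8 ≤ 9.

yes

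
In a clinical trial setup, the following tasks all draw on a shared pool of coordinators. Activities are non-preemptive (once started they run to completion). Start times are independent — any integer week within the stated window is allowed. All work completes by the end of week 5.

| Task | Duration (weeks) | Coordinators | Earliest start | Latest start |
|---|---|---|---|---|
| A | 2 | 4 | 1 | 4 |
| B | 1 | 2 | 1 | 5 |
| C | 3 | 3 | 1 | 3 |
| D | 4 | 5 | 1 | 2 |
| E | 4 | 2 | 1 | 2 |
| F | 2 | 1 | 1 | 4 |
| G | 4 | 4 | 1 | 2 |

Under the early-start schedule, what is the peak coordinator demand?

21

Early-start schedule: A@1, B@1, C@1, D@1, E@1, F@1, G@1.
Load per week: week 1: 21, week 2: 19, week 3: 14, week 4: 11, week 5: 0.
Peak is 21.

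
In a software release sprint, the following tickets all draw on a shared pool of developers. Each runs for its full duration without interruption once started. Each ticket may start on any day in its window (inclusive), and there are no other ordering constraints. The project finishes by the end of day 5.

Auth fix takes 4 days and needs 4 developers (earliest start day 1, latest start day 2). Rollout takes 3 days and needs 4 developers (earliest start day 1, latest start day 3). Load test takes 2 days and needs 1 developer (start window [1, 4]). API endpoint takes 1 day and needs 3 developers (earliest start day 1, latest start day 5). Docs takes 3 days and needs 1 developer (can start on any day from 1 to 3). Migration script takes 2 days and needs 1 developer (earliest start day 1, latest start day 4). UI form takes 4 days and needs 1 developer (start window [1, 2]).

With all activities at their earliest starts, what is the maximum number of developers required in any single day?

15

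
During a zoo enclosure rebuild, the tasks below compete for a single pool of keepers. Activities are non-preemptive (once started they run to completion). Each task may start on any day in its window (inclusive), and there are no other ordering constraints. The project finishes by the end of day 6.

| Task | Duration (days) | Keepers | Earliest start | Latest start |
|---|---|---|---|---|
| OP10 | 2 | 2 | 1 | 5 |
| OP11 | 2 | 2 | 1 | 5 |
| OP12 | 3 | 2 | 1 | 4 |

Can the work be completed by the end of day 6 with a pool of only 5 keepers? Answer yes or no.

yes

Schedule OP10@1, OP11@1, OP12@3: d1:4  d2:4  d3:2  d4:2  d5:2  d6:0 — peak 4 ≤ 5.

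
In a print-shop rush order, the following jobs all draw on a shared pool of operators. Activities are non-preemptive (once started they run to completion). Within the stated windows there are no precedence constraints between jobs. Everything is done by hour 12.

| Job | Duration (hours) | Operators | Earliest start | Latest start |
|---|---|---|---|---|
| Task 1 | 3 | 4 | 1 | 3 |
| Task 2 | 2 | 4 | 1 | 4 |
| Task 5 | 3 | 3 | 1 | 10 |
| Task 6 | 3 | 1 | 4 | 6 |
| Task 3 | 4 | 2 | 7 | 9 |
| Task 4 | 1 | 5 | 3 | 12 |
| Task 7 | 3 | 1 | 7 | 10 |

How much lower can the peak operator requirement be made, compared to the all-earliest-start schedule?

Early-start peak: h1:11  h2:11  h3:12  h4:1  h5:1  h6:1  h7:3  h8:3  h9:3  h10:2  h11:0  h12:0 ⇒ 12.
Leveled (Task 1@1, Task 2@4, Task 5@6, Task 6@4, Task 3@7, Task 4@12, Task 7@9): h1:4  h2:4  h3:4  h4:5  h5:5  h6:4  h7:5  h8:5  h9:3  h10:3  h11:1  h12:5 ⇒ 5.
Reduction 12 − 5 = 7.

7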